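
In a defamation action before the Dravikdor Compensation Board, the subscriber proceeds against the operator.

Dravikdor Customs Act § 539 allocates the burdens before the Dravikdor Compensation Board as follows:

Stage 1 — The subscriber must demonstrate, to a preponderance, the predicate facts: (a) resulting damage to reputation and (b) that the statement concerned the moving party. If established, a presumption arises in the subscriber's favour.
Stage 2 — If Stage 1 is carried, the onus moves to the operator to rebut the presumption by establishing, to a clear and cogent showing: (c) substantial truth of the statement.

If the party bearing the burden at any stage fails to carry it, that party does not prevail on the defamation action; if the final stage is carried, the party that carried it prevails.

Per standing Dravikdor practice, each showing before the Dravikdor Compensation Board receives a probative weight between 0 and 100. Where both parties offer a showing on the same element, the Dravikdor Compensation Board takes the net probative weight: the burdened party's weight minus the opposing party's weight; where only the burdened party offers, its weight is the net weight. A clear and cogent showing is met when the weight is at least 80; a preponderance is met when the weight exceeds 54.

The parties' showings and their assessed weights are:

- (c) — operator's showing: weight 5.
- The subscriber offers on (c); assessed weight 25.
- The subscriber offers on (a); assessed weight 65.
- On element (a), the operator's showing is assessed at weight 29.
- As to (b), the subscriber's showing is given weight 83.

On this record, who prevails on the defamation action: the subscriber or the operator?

Stage 1 (subscriber, a preponderance, weight exceeds 54): (a) net 65−29=36 ≤ 54 — fails; (b) 83 > 54 — meets.
  Not every element is met, so the subscriber fails to carry Stage 1.
So the operator prevails.

operator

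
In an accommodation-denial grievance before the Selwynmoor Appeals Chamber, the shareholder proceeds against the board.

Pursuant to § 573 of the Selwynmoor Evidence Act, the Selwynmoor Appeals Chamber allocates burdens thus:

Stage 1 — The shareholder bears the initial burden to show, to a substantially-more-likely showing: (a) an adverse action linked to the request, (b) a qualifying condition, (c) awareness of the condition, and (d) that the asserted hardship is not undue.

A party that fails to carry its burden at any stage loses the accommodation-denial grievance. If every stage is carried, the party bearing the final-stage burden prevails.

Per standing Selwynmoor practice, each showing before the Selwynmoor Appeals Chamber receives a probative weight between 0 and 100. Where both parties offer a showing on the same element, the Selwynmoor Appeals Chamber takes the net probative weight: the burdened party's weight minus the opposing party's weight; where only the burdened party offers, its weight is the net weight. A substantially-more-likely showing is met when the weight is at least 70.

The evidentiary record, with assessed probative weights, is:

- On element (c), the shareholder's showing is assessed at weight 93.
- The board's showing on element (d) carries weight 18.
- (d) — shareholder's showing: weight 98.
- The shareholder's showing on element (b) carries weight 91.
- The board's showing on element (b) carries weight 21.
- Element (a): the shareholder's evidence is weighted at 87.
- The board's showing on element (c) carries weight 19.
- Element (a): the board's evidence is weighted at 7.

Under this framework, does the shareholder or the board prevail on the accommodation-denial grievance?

shareholder

Stage 1 (shareholder, a substantially-more-likely showing, weight is at least 70): (a) net 87−7=80 ≥ 70 — meets; (b) net 91−21=70 ≥ 70 — meets; (c) net 93−19=74 ≥ 70 — meets; (d) net 98−18=80 ≥ 70 — meets.
  The shareholder carries the last stage.
All stages carried — the shareholder prevails.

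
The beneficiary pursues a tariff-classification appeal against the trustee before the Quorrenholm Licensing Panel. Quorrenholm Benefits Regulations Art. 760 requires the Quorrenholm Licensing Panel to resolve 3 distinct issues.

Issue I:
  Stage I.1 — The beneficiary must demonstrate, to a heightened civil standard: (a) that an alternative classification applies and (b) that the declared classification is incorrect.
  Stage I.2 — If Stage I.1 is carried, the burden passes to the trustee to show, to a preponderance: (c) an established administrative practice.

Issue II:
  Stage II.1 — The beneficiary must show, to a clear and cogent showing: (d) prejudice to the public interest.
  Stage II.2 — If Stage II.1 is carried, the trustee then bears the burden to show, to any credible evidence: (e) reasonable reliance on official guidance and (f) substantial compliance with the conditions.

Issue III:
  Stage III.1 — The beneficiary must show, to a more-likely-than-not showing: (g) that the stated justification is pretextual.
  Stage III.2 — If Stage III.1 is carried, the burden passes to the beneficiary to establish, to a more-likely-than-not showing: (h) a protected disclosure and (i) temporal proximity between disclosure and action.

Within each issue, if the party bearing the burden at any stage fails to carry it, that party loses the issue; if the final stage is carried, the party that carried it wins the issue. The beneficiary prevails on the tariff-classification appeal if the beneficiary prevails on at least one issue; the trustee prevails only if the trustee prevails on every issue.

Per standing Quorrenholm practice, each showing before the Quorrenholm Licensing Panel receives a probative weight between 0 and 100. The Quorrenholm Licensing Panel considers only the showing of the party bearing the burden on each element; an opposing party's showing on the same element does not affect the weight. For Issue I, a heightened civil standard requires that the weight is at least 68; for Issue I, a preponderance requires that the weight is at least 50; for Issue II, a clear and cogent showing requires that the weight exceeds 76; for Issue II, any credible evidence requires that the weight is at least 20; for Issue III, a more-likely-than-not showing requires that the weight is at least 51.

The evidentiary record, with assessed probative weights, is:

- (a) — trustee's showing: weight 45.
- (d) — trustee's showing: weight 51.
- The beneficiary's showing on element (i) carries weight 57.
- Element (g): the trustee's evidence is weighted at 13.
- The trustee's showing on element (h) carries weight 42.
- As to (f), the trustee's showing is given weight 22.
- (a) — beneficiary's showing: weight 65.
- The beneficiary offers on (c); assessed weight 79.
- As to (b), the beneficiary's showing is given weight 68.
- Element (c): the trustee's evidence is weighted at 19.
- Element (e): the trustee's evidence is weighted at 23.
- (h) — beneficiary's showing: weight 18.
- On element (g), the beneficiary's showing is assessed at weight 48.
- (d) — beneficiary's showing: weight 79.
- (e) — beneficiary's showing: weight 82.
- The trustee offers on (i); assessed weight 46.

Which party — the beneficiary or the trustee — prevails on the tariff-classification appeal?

— Issue I —
Stage I.1 (beneficiary, a heightened civil standard, weight is at least 68): (a) 65 (trustee's 45 disregarded) < 68 — fails; (b) 68 ≥ 68 — meets.
  Stage I.1 not carried; the beneficiary fails its burden.
So the trustee prevails on this issue.
— Issue II —
At Stage II.1 the beneficiary must meet a clear and cogent showing (weight exceeds 76): on (d) the weight is 79 (the trustee's 51 is given no effect), which does exceed 76, so (d) meets the standard.
  Stage II.1 is satisfied; the onus moves to the trustee.
At Stage II.2 the trustee must meet any credible evidence (weight is at least 20): on (e) the weight is 23 (the beneficiary's 82 is given no effect), which does reach 20, so (e) meets the standard; on (f) the weight is 22, ≥ 20, so (f) meets the standard.
  Stage II.2 carried; the final stage is satisfied.
All stages carried — the trustee prevails on this issue.
— Issue III —
Stage III.1 (beneficiary, a more-likely-than-not showing, weight is at least 51): (g) 48 (trustee's 13 disregarded) < 51 — fails.
  Not every element is met, so the beneficiary fails to carry Stage III.1.
The analysis ends at Stage III.1; the trustee prevails on this issue.
Per-issue: Issue I → trustee; Issue II → trustee; Issue III → trustee. The beneficiary must prevail on at least one issue; overall, the trustee prevails.

trustee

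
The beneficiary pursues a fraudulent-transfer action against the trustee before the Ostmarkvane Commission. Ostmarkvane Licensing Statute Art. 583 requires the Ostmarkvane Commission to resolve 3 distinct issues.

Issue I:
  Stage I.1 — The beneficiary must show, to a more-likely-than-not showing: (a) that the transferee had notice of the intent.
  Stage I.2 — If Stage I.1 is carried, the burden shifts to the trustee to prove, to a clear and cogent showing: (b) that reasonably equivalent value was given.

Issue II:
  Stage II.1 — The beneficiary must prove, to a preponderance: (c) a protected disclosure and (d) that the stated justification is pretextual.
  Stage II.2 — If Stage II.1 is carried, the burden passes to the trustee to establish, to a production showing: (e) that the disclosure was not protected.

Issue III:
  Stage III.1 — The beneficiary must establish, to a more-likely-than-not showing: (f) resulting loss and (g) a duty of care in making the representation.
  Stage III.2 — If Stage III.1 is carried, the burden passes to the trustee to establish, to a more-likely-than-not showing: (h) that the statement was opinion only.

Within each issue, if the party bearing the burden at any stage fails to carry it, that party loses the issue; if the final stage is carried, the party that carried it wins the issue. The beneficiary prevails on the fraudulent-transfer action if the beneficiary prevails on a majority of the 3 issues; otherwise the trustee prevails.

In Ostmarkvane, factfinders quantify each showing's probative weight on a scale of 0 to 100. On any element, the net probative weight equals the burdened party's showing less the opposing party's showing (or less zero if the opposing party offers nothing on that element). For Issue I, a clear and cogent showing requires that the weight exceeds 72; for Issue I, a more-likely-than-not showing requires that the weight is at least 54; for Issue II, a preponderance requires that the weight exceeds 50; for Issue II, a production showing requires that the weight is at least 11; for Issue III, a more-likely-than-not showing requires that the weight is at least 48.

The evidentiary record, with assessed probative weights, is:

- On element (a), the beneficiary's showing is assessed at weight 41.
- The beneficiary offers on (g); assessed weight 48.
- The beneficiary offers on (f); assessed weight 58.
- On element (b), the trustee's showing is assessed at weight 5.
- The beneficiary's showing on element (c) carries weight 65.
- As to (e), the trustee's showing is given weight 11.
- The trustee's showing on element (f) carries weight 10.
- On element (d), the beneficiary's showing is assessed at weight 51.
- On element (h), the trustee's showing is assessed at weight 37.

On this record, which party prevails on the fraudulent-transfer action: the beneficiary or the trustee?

— Issue I —
Stage I.1 — burden on beneficiary; standard: a more-likely-than-not showing (weight is at least 54).
    (a): 41 < 54 [not met]
  The beneficiary does not carry Stage I.1.
So the trustee prevails on this issue.
— Issue II —
At Stage II.1 the beneficiary must meet a preponderance (weight exceeds 50): on (c) the weight is 65, > 50, so (c) meets the standard; on (d) the weight is 51, which does exceed 50, so (d) meets the standard.
  All elements met. The burden passes to the trustee.
At Stage II.2 the trustee must meet a production showing (weight is at least 11): on (e) the weight is 11, which does reach 11, so (e) meets the standard.
  Stage II.2 carried; the final stage is satisfied.
With every stage satisfied, the trustee prevails on this issue.
— Issue III —
Stage III.1 — burden on beneficiary; standard: a more-likely-than-not showing (weight is at least 48).
    (f): 58 − 10 = 48 ≥ 48 [met]
    (g): 48 ≥ 48 [met]
  The beneficiary carries Stage III.1; the trustee now bears the burden.
Stage III.2 — burden on trustee; standard: a more-likely-than-not showing (weight is at least 48).
    (h): 37 < 48 [not met]
  Not every element is met, so the trustee fails to carry Stage III.2.
So the beneficiary prevails on this issue.
Per-issue: Issue I → trustee; Issue II → trustee; Issue III → beneficiary. The beneficiary must prevail on a majority of issues; overall, the trustee prevails.

trustee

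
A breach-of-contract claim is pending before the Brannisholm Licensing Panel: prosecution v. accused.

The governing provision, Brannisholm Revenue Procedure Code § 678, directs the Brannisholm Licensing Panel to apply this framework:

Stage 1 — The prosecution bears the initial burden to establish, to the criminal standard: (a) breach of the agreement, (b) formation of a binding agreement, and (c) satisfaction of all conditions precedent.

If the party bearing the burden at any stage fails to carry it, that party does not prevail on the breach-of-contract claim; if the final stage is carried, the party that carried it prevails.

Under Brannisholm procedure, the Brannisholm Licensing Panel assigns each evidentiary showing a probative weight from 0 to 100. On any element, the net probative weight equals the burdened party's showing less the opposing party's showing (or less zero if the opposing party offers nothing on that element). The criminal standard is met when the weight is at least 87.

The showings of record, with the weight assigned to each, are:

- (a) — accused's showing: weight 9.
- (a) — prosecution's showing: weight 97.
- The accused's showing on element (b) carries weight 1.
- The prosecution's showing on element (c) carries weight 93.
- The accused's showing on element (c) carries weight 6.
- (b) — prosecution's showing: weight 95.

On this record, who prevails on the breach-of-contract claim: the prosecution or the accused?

Stage 1 — burden on prosecution; standard: the criminal standard (weight is at least 87).
    (a): 97 − 9 = 88 ≥ 87 [met]
    (b): 95 − 1 = 94 ≥ 87 [met]
    (c): 93 − 6 = 87 ≥ 87 [met]
  Stage 1 carried; the final stage is satisfied.
Every stage carried; the prosecution prevails.

prosecution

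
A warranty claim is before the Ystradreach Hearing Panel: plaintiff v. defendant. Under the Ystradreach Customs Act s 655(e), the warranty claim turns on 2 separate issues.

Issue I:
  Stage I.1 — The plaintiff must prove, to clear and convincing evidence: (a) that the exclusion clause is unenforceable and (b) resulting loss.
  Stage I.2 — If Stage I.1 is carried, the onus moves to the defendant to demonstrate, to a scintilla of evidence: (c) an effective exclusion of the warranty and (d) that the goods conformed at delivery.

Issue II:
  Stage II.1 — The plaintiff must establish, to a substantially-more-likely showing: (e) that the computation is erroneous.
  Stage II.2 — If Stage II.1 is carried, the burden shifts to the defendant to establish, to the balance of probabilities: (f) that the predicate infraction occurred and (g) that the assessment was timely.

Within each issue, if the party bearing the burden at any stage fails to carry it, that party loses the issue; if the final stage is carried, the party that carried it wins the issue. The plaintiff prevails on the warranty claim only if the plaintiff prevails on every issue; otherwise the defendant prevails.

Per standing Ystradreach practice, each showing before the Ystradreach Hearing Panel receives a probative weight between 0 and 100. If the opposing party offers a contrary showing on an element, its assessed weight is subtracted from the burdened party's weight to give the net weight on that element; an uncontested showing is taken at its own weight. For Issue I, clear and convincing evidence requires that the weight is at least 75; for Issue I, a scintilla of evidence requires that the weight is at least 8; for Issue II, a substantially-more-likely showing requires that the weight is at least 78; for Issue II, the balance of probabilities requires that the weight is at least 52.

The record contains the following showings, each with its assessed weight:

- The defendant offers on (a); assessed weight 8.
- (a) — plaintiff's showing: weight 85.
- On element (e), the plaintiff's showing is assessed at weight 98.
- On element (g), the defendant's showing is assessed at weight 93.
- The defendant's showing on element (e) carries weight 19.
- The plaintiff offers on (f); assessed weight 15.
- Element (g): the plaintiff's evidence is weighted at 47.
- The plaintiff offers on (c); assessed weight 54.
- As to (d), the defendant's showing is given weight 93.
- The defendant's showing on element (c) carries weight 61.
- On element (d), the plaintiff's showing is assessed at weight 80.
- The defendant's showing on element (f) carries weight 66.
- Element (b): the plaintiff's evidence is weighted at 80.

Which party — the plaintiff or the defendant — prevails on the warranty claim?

plaintiff

— Issue I —
At Stage I.1 the plaintiff must meet clear and convincing evidence (weight is at least 75): on (a) the weight is 85 less the opposing 8 gives net 77, ≥ 75, so (a) meets the standard; on (b) the weight is 80, ≥ 75, so (b) meets the standard.
  Stage I.1 carried; the burden shifts to the defendant.
At Stage I.2 the defendant must meet a scintilla of evidence (weight is at least 8): on (c) the weight is 61 less the opposing 54 gives net 7, < 8, so (c) does not meet the standard; on (d) the weight is 93 less the opposing 80 gives net 13, which does reach 8, so (d) meets the standard.
  Stage I.2 not carried; the defendant fails its burden.
The analysis ends at Stage I.2; the plaintiff prevails on this issue.
— Issue II —
At Stage II.1 the plaintiff must meet a substantially-more-likely showing (weight is at least 78): on (e) the weight is 98 less the opposing 19 gives net 79, ≥ 78, so (e) meets the standard.
  Stage II.1 carried; the burden shifts to the defendant.
At Stage II.2 the defendant must meet the balance of probabilities (weight is at least 52): on (f) the weight is 66 less the opposing 15 gives net 51, < 52, so (f) does not meet the standard; on (g) the weight is 93 less the opposing 47 gives net 46, which does not reach 52, so (g) does not meet the standard.
  The defendant does not carry Stage II.2.
The plaintiff prevails on this issue.
Per-issue: Issue I → plaintiff; Issue II → plaintiff. The plaintiff must prevail on every issue; overall, the plaintiff prevails.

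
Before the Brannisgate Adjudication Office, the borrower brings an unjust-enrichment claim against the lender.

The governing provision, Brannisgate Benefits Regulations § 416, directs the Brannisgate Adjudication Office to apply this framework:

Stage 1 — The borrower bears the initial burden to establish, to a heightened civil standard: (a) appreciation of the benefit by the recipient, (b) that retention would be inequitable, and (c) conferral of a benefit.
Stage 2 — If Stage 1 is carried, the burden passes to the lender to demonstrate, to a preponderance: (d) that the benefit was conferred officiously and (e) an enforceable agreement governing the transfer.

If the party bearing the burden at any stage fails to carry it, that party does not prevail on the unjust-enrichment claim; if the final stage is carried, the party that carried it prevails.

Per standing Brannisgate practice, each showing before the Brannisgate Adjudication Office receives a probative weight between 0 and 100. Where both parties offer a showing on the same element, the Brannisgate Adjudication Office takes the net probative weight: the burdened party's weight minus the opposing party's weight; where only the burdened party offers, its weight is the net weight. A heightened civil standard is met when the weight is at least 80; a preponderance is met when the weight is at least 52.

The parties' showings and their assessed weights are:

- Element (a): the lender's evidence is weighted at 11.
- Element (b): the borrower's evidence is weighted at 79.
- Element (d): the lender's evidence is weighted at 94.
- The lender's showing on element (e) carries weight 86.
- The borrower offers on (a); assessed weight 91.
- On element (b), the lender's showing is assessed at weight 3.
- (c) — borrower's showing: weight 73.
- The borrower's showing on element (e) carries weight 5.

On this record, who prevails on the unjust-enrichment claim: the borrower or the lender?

lender

At Stage 1 the borrower must meet a heightened civil standard (weight is at least 80): on (a) the weight is 91 less the opposing 11 gives net 80, which does reach 80, so (a) meets the standard; on (b) the weight is 79 less the opposing 3 gives net 76, which does not reach 80, so (b) does not meet the standard; on (c) the weight is 73, < 80, so (c) does not meet the standard.
  Not every element is met, so the borrower fails to carry Stage 1.
The lender prevails.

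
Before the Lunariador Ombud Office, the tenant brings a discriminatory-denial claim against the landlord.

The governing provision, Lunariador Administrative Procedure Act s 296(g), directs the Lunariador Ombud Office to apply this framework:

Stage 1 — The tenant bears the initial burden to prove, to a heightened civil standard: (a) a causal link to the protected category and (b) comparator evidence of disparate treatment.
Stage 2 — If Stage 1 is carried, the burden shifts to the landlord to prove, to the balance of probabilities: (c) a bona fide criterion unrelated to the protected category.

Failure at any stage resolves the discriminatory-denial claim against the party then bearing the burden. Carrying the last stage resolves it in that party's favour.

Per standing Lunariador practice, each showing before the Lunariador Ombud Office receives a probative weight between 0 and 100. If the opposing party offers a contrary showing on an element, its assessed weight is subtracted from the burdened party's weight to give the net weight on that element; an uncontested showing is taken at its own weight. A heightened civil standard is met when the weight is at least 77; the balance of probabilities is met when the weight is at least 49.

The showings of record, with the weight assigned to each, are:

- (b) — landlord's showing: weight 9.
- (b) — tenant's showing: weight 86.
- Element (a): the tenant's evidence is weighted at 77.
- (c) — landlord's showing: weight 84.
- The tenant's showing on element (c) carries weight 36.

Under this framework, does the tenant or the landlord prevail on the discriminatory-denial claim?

tenant

At Stage 1 the tenant must meet a heightened civil standard (weight is at least 77): on (a) the weight is 77, which does reach 77, so (a) meets the standard; on (b) the weight is 86 less the opposing 9 gives net 77, which does reach 77, so (b) meets the standard.
  All elements met. The burden passes to the landlord.
At Stage 2 the landlord must meet the balance of probabilities (weight is at least 49): on (c) the weight is 84 less the opposing 36 gives net 48, < 49, so (c) does not meet the standard.
  The landlord does not carry Stage 2.
So the tenant prevails.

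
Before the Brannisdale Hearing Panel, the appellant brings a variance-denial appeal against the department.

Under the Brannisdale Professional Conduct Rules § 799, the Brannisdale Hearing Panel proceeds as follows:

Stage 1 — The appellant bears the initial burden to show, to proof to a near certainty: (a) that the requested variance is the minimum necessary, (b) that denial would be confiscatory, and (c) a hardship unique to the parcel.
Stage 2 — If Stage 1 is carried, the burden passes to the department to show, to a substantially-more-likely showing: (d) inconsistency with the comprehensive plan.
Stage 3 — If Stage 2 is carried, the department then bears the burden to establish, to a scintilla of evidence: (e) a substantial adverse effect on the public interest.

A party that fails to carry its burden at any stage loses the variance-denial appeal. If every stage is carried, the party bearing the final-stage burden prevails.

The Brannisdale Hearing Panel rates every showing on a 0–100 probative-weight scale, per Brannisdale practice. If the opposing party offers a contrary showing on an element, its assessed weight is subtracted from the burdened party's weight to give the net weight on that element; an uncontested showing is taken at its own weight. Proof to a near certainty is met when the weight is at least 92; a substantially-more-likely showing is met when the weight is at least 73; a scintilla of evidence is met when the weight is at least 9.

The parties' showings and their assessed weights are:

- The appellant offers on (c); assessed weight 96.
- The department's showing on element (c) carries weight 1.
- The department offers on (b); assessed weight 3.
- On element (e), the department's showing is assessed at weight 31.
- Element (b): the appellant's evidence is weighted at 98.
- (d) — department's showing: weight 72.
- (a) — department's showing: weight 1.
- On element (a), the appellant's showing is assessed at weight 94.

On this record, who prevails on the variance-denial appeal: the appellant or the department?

appellant

Stage 1 (appellant, proof to a near certainty, weight is at least 92): (a) net 94−1=93 ≥ 92 — meets; (b) net 98−3=95 ≥ 92 — meets; (c) net 96−1=95 ≥ 92 — meets.
  All elements met. The burden passes to the department.
Stage 2 (department, a substantially-more-likely showing, weight is at least 73): (d) 72 < 73 — fails.
  The department does not carry Stage 2.
The analysis ends at Stage 2; the appellant prevails.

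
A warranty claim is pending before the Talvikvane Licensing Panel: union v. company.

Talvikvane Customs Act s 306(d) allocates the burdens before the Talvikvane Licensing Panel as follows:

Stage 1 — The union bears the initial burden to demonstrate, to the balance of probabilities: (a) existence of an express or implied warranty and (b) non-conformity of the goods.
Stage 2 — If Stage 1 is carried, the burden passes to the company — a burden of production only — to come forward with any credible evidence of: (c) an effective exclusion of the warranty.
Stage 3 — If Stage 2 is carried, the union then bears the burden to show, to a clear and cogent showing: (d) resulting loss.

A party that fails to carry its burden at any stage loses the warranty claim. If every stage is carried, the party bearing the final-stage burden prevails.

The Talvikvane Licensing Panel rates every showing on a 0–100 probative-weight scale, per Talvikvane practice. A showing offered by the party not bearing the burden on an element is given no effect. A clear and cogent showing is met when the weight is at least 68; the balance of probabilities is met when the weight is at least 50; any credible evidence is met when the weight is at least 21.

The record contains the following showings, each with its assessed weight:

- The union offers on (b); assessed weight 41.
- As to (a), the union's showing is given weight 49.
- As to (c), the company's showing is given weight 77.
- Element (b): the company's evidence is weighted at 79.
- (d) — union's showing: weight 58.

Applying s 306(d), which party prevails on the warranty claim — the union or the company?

Stage 1 (union, the balance of probabilities, weight is at least 50): (a) 49 < 50 — fails; (b) 41 (company's 79 disregarded) < 50 — fails.
  Stage 1 not carried; the union fails its burden.
The company prevails.

company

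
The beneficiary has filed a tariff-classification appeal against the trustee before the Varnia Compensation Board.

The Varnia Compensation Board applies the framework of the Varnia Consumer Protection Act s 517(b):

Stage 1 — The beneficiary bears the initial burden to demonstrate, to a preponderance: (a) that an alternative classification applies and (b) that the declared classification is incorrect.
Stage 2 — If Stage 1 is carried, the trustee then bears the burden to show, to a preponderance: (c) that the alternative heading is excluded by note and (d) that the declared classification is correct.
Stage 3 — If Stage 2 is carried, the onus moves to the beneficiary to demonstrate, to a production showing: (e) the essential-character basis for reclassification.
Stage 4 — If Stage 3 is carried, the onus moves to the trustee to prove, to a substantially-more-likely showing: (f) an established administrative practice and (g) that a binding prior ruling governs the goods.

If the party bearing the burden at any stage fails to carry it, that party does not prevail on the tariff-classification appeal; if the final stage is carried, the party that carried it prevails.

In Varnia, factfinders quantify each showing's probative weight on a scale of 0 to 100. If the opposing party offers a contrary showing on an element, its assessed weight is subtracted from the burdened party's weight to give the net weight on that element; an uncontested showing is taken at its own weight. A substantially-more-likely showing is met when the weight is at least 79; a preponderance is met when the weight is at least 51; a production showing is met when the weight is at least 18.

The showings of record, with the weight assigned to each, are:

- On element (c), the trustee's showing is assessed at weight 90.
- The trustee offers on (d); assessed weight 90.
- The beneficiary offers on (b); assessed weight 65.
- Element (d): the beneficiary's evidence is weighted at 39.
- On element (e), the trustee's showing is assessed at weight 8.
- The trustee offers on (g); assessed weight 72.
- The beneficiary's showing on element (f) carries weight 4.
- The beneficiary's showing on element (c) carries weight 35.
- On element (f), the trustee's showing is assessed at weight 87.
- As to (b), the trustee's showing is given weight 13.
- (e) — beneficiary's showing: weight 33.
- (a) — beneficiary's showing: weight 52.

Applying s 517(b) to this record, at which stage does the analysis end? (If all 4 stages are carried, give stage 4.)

stage 4

At Stage 1 the beneficiary must meet a preponderance (weight is at least 51): on (a) the weight is 52, which does reach 51, so (a) meets the standard; on (b) the weight is 65 less the opposing 13 gives net 52, which does reach 51, so (b) meets the standard.
  The beneficiary carries Stage 1; the trustee now bears the burden.
At Stage 2 the trustee must meet a preponderance (weight is at least 51): on (c) the weight is 90 less the opposing 35 gives net 55, ≥ 51, so (c) meets the standard; on (d) the weight is 90 less the opposing 39 gives net 51, ≥ 51, so (d) meets the standard.
  All elements met. The burden passes to the beneficiary.
At Stage 3 the beneficiary must meet a production showing (weight is at least 18): on (e) the weight is 33 less the opposing 8 gives net 25, ≥ 18, so (e) meets the standard.
  The beneficiary carries Stage 3; the trustee now bears the burden.
At Stage 4 the trustee must meet a substantially-more-likely showing (weight is at least 79): on (f) the weight is 87 less the opposing 4 gives net 83, which does reach 79, so (f) meets the standard; on (g) the weight is 72, < 79, so (g) does not meet the standard.
  Stage 4 not carried; the trustee fails its burden.
So the beneficiary prevails.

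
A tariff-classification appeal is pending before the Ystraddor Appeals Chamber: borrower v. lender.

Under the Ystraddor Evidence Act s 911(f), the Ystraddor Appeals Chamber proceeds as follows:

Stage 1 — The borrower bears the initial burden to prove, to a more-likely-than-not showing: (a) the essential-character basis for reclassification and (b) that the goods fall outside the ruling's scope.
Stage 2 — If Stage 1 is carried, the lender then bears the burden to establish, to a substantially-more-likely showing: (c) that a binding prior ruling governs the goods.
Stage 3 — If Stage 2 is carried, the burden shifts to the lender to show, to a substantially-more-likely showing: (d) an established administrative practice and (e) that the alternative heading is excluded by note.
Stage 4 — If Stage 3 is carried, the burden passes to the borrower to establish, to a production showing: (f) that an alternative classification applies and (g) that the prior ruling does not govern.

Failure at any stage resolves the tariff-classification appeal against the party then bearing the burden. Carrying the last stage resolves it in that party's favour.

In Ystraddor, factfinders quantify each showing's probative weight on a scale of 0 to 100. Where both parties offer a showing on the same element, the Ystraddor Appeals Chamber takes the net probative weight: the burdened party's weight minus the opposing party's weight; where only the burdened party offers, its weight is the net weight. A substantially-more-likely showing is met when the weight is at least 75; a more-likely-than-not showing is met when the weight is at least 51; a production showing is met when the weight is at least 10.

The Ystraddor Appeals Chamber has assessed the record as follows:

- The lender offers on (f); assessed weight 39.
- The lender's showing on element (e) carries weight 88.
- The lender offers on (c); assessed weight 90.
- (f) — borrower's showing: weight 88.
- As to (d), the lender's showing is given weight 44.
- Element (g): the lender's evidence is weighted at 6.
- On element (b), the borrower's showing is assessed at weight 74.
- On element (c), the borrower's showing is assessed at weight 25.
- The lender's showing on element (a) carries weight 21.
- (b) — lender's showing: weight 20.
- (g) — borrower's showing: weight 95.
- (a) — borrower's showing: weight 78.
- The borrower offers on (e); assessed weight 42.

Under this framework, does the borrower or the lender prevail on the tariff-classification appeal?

borrower

At Stage 1 the borrower must meet a more-likely-than-not showing (weight is at least 51): on (a) the weight is 78 less the opposing 21 gives net 57, which does reach 51, so (a) meets the standard; on (b) the weight is 74 less the opposing 20 gives net 54, ≥ 51, so (b) meets the standard.
  The borrower carries Stage 1; the lender now bears the burden.
At Stage 2 the lender must meet a substantially-more-likely showing (weight is at least 75): on (c) the weight is 90 less the opposing 25 gives net 65, which does not reach 75, so (c) does not meet the standard.
  Stage 2 not carried; the lender fails its burden.
So the borrower prevails.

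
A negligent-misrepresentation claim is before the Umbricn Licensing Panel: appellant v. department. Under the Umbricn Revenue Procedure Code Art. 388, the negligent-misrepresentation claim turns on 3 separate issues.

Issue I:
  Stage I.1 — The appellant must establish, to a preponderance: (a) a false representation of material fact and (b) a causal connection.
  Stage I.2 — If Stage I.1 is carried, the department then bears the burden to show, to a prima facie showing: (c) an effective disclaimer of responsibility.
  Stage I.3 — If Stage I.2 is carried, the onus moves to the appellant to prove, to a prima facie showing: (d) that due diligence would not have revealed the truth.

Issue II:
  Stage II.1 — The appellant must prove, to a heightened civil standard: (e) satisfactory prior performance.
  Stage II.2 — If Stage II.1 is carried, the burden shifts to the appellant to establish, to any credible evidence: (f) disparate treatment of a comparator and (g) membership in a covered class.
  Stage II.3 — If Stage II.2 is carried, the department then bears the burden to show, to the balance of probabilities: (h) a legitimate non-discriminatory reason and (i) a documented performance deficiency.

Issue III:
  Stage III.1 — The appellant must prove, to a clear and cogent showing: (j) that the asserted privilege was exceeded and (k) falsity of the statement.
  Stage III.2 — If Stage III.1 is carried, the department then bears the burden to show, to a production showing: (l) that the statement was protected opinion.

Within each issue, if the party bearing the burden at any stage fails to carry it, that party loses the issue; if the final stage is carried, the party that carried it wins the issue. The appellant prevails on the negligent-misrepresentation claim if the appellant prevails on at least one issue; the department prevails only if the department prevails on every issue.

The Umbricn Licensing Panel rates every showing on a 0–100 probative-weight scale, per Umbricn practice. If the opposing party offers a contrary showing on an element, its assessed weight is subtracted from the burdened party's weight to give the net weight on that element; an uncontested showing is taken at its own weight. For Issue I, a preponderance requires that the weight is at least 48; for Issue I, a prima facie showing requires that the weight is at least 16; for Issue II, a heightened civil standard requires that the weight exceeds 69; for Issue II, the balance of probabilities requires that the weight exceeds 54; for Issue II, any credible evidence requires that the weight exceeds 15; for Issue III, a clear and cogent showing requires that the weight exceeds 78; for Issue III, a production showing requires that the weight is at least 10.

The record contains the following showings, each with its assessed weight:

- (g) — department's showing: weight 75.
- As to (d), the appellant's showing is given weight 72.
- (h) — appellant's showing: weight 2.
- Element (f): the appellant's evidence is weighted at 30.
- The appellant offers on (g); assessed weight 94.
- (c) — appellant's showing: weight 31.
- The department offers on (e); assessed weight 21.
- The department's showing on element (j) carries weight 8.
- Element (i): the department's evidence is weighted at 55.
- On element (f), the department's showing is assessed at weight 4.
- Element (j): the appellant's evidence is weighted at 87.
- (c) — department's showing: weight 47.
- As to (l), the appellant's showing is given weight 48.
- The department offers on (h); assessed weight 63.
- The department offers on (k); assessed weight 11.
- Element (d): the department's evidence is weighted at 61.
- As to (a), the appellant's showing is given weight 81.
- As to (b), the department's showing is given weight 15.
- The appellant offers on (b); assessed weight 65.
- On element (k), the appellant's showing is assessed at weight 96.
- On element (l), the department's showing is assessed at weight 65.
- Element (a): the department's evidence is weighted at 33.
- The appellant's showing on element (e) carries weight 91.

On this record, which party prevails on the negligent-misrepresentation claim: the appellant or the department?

— Issue I —
At Stage I.1 the appellant must meet a preponderance (weight is at least 48): on (a) the weight is 81 less the opposing 33 gives net 48, ≥ 48, so (a) meets the standard; on (b) the weight is 65 less the opposing 15 gives net 50, which does reach 48, so (b) meets the standard.
  Stage I.1 carried; the burden shifts to the department.
At Stage I.2 the department must meet a prima facie showing (weight is at least 16): on (c) the weight is 47 less the opposing 31 gives net 16, which does reach 16, so (c) meets the standard.
  Stage I.2 carried; the burden shifts to the appellant.
At Stage I.3 the appellant must meet a prima facie showing (weight is at least 16): on (d) the weight is 72 less the opposing 61 gives net 11, < 16, so (d) does not meet the standard.
  The appellant does not carry Stage I.3.
The department prevails on this issue.
— Issue II —
At Stage II.1 the appellant must meet a heightened civil standard (weight exceeds 69): on (e) the weight is 91 less the opposing 21 gives net 70, which does exceed 69, so (e) meets the standard.
  Stage II.1 carried; the burden remains with the appellant.
At Stage II.2 the appellant must meet any credible evidence (weight exceeds 15): on (f) the weight is 30 less the opposing 4 gives net 26, which does exceed 15, so (f) meets the standard; on (g) the weight is 94 less the opposing 75 gives net 19, > 15, so (g) meets the standard.
  The appellant carries Stage II.2; the department now bears the burden.
At Stage II.3 the department must meet the balance of probabilities (weight exceeds 54): on (h) the weight is 63 less the opposing 2 gives net 61, which does exceed 54, so (h) meets the standard; on (i) the weight is 55, > 54, so (i) meets the standard.
  Stage II.3 carried; the final stage is satisfied.
Every stage carried; the department prevails on this issue.
— Issue III —
Stage III.1 — burden on appellant; standard: a clear and cogent showing (weight exceeds 78).
    (j): 87 − 8 = 79 > 78 [met]
    (k): 96 − 11 = 85 > 78 [met]
  All elements met. The burden passes to the department.
Stage III.2 — burden on department; standard: a production showing (weight is at least 10).
    (l): 65 − 48 = 17 ≥ 10 [met]
  Stage III.2 carried; the final stage is satisfied.
All stages carried — the department prevails on this issue.
Per-issue: Issue I → department; Issue II → department; Issue III → department. The appellant must prevail on at least one issue; overall, the department prevails.

department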